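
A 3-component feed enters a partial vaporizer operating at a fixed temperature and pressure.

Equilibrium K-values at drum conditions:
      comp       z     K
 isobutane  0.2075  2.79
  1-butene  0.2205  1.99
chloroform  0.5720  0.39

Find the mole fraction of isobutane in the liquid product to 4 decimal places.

x_isobutane = 0.1388

Material balance + equilibrium reduce to Σ zᵢ(Kᵢ−1)/(1+β(Kᵢ−1)) = 0.
Check two-phase: ΣzᵢKᵢ = 1.2408 > 1 and Σzᵢ/Kᵢ = 1.6518 > 1, so g(0) = 0.2408 > 0 and g(1) = -0.6518 < 0.
Newton–Raphson from β = 0.5:
  β = 0.5000: g = -0.16002, g' = -0.7225 → β = 0.2785
  β = 0.2785: g = -0.00135, g' = -0.7377 → β = 0.2767
Converged at β = 0.2767.
Compositions from xᵢ = zᵢ/(1+β(Kᵢ−1)), yᵢ = Kᵢxᵢ:
  isobutane: x = 0.1388, y = 0.3872
  1-butene: x = 0.1731, y = 0.3444
  chloroform: x = 0.6881, y = 0.2684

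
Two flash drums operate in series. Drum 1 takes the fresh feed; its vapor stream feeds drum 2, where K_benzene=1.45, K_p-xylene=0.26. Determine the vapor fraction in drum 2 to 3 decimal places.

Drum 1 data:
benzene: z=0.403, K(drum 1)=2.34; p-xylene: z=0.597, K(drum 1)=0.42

V/F (drum 2) = 0.304

Drum 1:
Material balance + equilibrium reduce to Σ zᵢ(Kᵢ−1)/(1+ψ₁(Kᵢ−1)) = 0.
g(0) = ΣzᵢKᵢ − 1 = 0.194 and g(1) = 1 − Σzᵢ/Kᵢ = -0.594, so a root lies in (0, 1).
Iterate (Newton) starting at ψ₁ = 0.63:
  ψ₁ = 0.630: g = -0.2528, g' = -0.711 → ψ₁ = 0.275
  ψ₁ = 0.275: g = -0.0171, g' = -0.671 → ψ₁ = 0.249
Converged at ψ₁ = 0.249.
Drum-1 compositions:
  benzene: x = 0.302, y = 0.707
  p-xylene: x = 0.698, y = 0.293
Drum-2 feed = drum-1 vapor: z₂ = (0.7069, 0.2931).
Drum 2:
Let ψ₂ = V/F and solve Σ zᵢ(Kᵢ−1)/(1+ψ₂(Kᵢ−1)) = 0.
Check two-phase: ΣzᵢKᵢ = 1.101 > 1 and Σzᵢ/Kᵢ = 1.615 > 1, so g(0) = 0.101 > 0 and g(1) = -0.615 < 0.
Binary case is linear: z₁(K₁−1)(1+ψ₂(K₂−1)) + z₂(K₂−1)(1+ψ₂(K₁−1)) = 0
⇒ ψ₂ = [z₁(K₁−1)+z₂(K₂−1)] / [−(K₁−1)(K₂−1)] = 0.1012/0.3330 = 0.304
  benzene: x = 0.622, y = 0.902
  p-xylene: x = 0.378, y = 0.098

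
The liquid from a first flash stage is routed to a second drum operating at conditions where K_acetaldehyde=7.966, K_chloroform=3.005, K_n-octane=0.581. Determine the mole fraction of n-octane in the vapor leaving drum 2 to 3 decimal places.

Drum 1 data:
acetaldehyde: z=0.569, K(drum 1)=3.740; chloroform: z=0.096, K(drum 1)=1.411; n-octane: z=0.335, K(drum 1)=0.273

Drum 1:
Rachford–Rice: g(ψ₁) = Σ zᵢ(Kᵢ−1)/(1+ψ₁(Kᵢ−1)) = 0.
Check two-phase: ΣzᵢKᵢ = 2.355 > 1 and Σzᵢ/Kᵢ = 1.447 > 1, so g(0) = 1.355 > 0 and g(1) = -0.447 < 0.
Iterate (Newton) starting at ψ₁ = 0.31:
  ψ₁ = 0.310: g = 0.5636, g' = -1.557 → ψ₁ = 0.672
  ψ₁ = 0.672: g = 0.1034, g' = -1.216 → ψ₁ = 0.757
  ψ₁ = 0.757: g = -0.0045, g' = -1.337 → ψ₁ = 0.754
Converged at ψ₁ = 0.754.
Drum-1 compositions:
  acetaldehyde: x = 0.186, y = 0.694
  chloroform: x = 0.073, y = 0.103
  n-octane: x = 0.741, y = 0.202
Drum-2 feed = drum-1 liquid: z₂ = (0.1856, 0.0733, 0.7411).
Drum 2:
Material balance + equilibrium reduce to Σ zᵢ(Kᵢ−1)/(1+ψ₂(Kᵢ−1)) = 0.
Feasibility: ΣzᵢKᵢ = 2.130, Σzᵢ/Kᵢ = 1.323 — both > 1, two phases present.
Newton–Raphson from ψ₂ = 0.5:
  ψ₂ = 0.500: g = -0.0310, g' = -0.730 → ψ₂ = 0.458
  ψ₂ = 0.458: g = 0.0013, g' = -0.793 → ψ₂ = 0.459
Converged at ψ₂ = 0.459.
  acetaldehyde: x = 0.044, y = 0.352
  chloroform: x = 0.038, y = 0.115
  n-octane: x = 0.918, y = 0.533

y_n-octane (drum 2) = 0.533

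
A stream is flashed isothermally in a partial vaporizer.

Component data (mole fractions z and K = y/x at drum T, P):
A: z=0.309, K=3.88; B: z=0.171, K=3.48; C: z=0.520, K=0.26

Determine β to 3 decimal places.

Rachford–Rice: g(β) = Σ zᵢ(Kᵢ−1)/(1+β(Kᵢ−1)) = 0.
g(0) = ΣzᵢKᵢ − 1 = 0.929 and g(1) = 1 − Σzᵢ/Kᵢ = -1.129, so a root lies in (0, 1).
Iterate (Newton) starting at β = 0.56:
  β = 0.560: g = -0.1390, g' = -1.390 → β = 0.460
  β = 0.460: g = -0.0025, g' = -1.358 → β = 0.458
Converged at β = 0.458.

β = 0.458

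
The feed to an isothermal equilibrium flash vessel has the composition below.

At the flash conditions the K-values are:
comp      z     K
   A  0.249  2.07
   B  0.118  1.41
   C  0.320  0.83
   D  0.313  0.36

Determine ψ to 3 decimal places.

Rachford–Rice: g(ψ) = Σ zᵢ(Kᵢ−1)/(1+ψ(Kᵢ−1)) = 0.
g(0) = ΣzᵢKᵢ − 1 = 0.060 and g(1) = 1 − Σzᵢ/Kᵢ = -0.459, so a root lies in (0, 1).
Newton–Raphson from ψ = 0.45:
  ψ = 0.450: g = -0.1196, g' = -0.408 → ψ = 0.157
  ψ = 0.157: g = -0.0049, g' = -0.395 → ψ = 0.144
Converged at ψ = 0.144.

ψ = 0.144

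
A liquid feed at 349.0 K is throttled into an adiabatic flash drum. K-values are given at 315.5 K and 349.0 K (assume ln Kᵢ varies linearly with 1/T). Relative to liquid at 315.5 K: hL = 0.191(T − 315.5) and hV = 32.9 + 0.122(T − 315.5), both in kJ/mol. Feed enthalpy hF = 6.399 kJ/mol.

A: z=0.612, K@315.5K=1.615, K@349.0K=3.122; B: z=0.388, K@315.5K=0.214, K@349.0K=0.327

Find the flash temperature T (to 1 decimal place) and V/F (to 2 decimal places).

T = 316.6 K, V/F = 0.19

Adiabatic flash: solve Rachford–Rice at each trial T, then check hF = ψ·hV(T) + (1−ψ)·hL(T).
  T = 315.5 K: K = (1.615, 0.214), RR gives ψ = 0.148, H_out = 4.860 kJ/mol
  T = 349.0 K: K = (3.122, 0.327), RR gives ψ = 0.727, H_out = 28.621 kJ/mol
  T = 332.2 K: K = (2.281, 0.267), RR gives ψ = 0.532, H_out = 20.087 kJ/mol
  T = 323.9 K: K = (1.930, 0.240), RR gives ψ = 0.388, H_out = 14.143 kJ/mol
  T = 319.7 K: K = (1.767, 0.227), RR gives ψ = 0.286, H_out = 10.127 kJ/mol
  T = 317.6 K: K = (1.690, 0.220), RR gives ψ = 0.223, H_out = 7.694 kJ/mol
Linear interpolation between T = 315.5 (H_out = 4.860) and T = 317.6 (H_out = 7.694) on hF = 6.399 gives T ≈ 316.6 K, at which ψ = 0.19.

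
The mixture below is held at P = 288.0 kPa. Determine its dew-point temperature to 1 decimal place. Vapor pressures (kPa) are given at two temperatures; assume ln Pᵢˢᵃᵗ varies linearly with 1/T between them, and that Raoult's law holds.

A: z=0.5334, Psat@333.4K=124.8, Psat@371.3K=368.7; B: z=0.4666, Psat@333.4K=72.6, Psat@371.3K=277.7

Dew-point temperature: Σzᵢ·P/Pᵢˢᵃᵗ(T) = 1. Interpolate ln Pᵢˢᵃᵗ = aᵢ + bᵢ/T.
  T = 333.4 K: ΣzᵢP/Pᵢˢᵃᵗ = 3.0819
  T = 371.3 K: ΣzᵢP/Pᵢˢᵃᵗ = 0.9006
  T = 352.4 K: ΣzᵢP/Pᵢˢᵃᵗ = 1.6059
  T = 361.9 K: ΣzᵢP/Pᵢˢᵃᵗ = 1.1912
  T = 366.6 K: ΣzᵢP/Pᵢˢᵃᵗ = 1.0337
  T = 369.0 K: ΣzᵢP/Pᵢˢᵃᵗ = 0.9630
Interpolating between 366.6 K and 369.0 K gives T ≈ 367.7 K.

T = 367.7 K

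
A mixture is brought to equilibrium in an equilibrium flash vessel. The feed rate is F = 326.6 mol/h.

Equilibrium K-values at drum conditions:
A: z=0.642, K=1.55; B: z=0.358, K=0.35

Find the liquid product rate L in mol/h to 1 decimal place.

Let ψ = V/F and solve Σ zᵢ(Kᵢ−1)/(1+ψ(Kᵢ−1)) = 0.
Feasibility: ΣzᵢKᵢ = 1.120, Σzᵢ/Kᵢ = 1.437 — both > 1, two phases present.
Binary case is linear: z₁(K₁−1)(1+ψ(K₂−1)) + z₂(K₂−1)(1+ψ(K₁−1)) = 0
⇒ ψ = [z₁(K₁−1)+z₂(K₂−1)] / [−(K₁−1)(K₂−1)] = 0.1204/0.3575 = 0.337
Then V = ψ·F = 0.3368·326.6 = 110.0 mol/h and L = F − V = 216.6 mol/h.

L = 216.6 mol/h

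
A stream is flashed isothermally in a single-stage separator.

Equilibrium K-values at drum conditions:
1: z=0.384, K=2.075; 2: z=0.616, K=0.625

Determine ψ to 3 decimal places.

ψ = 0.451

Material balance + equilibrium reduce to Σ zᵢ(Kᵢ−1)/(1+ψ(Kᵢ−1)) = 0.
Feasibility: ΣzᵢKᵢ = 1.182, Σzᵢ/Kᵢ = 1.171 — both > 1, two phases present.
Binary case is linear: z₁(K₁−1)(1+ψ(K₂−1)) + z₂(K₂−1)(1+ψ(K₁−1)) = 0
⇒ ψ = [z₁(K₁−1)+z₂(K₂−1)] / [−(K₁−1)(K₂−1)] = 0.1818/0.4031 = 0.451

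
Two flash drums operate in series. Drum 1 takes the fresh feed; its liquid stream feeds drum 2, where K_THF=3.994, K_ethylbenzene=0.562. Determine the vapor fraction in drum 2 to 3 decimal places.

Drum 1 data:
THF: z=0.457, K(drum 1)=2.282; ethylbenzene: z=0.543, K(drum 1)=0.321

V/F (drum 2) = 0.572

Drum 1:
Let ψ₁ = V/F and solve Σ zᵢ(Kᵢ−1)/(1+ψ₁(Kᵢ−1)) = 0.
Check two-phase: ΣzᵢKᵢ = 1.217 > 1 and Σzᵢ/Kᵢ = 1.892 > 1, so g(0) = 0.217 > 0 and g(1) = -0.892 < 0.
Binary case is linear: z₁(K₁−1)(1+ψ₁(K₂−1)) + z₂(K₂−1)(1+ψ₁(K₁−1)) = 0
⇒ ψ₁ = [z₁(K₁−1)+z₂(K₂−1)] / [−(K₁−1)(K₂−1)] = 0.2172/0.8705 = 0.249
Drum-1 compositions:
  THF: x = 0.346, y = 0.790
  ethylbenzene: x = 0.654, y = 0.210
Drum-2 feed = drum-1 liquid: z₂ = (0.3463, 0.6537).
Drum 2:
Iterate (Newton) starting at ψ₂ = 0.5:
  ψ₂ = 0.500: g = 0.0485, g' = -0.703 → ψ₂ = 0.569
  ψ₂ = 0.569: g = 0.0021, g' = -0.647 → ψ₂ = 0.572
Converged at ψ₂ = 0.572.
  THF: x = 0.128, y = 0.510
  ethylbenzene: x = 0.872, y = 0.490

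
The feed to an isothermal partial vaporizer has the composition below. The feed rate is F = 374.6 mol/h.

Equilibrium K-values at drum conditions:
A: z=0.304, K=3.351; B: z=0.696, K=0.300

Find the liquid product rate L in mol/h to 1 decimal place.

L = 322.8 mol/h

Binary case is linear: z₁(K₁−1)(1+ψ(K₂−1)) + z₂(K₂−1)(1+ψ(K₁−1)) = 0
⇒ ψ = [z₁(K₁−1)+z₂(K₂−1)] / [−(K₁−1)(K₂−1)] = 0.2275/1.6457 = 0.138
Then V = ψ·F = 0.1382·374.6 = 51.8 mol/h and L = F − V = 322.8 mol/h.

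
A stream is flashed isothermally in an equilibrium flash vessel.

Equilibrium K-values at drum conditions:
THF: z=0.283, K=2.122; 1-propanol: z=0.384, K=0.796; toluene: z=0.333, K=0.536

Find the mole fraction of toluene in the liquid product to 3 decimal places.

x_toluene = 0.371

Rachford–Rice: g(β) = Σ zᵢ(Kᵢ−1)/(1+β(Kᵢ−1)) = 0.
Check two-phase: ΣzᵢKᵢ = 1.085 > 1 and Σzᵢ/Kᵢ = 1.237 > 1, so g(0) = 0.085 > 0 and g(1) = -0.237 < 0.
Iterate (Newton) starting at β = 0.5:
  β = 0.500: g = -0.0850, g' = -0.288 → β = 0.204
  β = 0.204: g = 0.0058, g' = -0.341 → β = 0.222
Converged at β = 0.222.
Compositions from xᵢ = zᵢ/(1+β(Kᵢ−1)), yᵢ = Kᵢxᵢ:
  THF: x = 0.227, y = 0.481
  1-propanol: x = 0.402, y = 0.320
  toluene: x = 0.371, y = 0.199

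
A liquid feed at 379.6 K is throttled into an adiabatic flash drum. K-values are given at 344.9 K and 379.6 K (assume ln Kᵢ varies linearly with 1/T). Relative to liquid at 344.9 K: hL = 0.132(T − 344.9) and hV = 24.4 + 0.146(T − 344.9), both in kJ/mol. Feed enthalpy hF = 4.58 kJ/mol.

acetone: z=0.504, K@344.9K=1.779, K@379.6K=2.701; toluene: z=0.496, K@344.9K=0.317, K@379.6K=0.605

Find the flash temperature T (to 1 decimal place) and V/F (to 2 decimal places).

T = 347.7 K, V/F = 0.17

Adiabatic flash: solve Rachford–Rice at each trial T, then check hF = ψ·hV(T) + (1−ψ)·hL(T).
  T = 344.9 K: K = (1.779, 0.317), RR gives ψ = 0.101, H_out = 2.469 kJ/mol
  T = 379.6 K: K = (2.701, 0.605), RR gives ψ = 0.984, H_out = 29.077 kJ/mol
  T = 362.2 K: K = (2.213, 0.444), RR gives ψ = 0.498, H_out = 14.557 kJ/mol
  T = 353.5 K: K = (1.988, 0.376), RR gives ψ = 0.306, H_out = 8.647 kJ/mol
  T = 349.2 K: K = (1.882, 0.346), RR gives ψ = 0.208, H_out = 5.657 kJ/mol
  T = 347.0 K: K = (1.829, 0.331), RR gives ψ = 0.155, H_out = 4.059 kJ/mol
Linear interpolation between T = 347.0 (H_out = 4.059) and T = 349.2 (H_out = 5.657) on hF = 4.58 gives T ≈ 347.7 K, at which ψ = 0.17.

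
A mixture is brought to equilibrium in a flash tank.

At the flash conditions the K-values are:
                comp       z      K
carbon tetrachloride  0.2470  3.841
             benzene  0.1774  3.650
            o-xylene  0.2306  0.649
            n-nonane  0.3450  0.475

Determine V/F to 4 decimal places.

Material balance + equilibrium reduce to Σ zᵢ(Kᵢ−1)/(1+V/F(Kᵢ−1)) = 0.
Check two-phase: ΣzᵢKᵢ = 1.9098 > 1 and Σzᵢ/Kᵢ = 1.1945 > 1, so g(0) = 0.9098 > 0 and g(1) = -0.1945 < 0.
Newton iteration, V/F⁰ = 0.49:
  V/F = 0.4900: g = 0.15627, g' = -0.7980 → V/F = 0.6858
  V/F = 0.6858: g = 0.01522, g' = -0.6677 → V/F = 0.7086
  V/F = 0.7086: g = 0.00007, g' = -0.6615 → V/F = 0.7087
Converged at V/F = 0.7087.

V/F = 0.7087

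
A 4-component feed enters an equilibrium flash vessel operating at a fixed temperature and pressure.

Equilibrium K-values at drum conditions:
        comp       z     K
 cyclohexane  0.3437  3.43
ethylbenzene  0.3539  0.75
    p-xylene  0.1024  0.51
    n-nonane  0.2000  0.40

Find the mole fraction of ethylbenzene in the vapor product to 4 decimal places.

y_ethylbenzene = 0.3088

Newton iteration, ψ⁰ = 0.5:
  ψ = 0.5000: g = 0.03806, g' = -0.6326 → ψ = 0.5602
  ψ = 0.5602: g = 0.00092, g' = -0.6040 → ψ = 0.5617
Converged at ψ = 0.5617.
Compositions from xᵢ = zᵢ/(1+ψ(Kᵢ−1)), yᵢ = Kᵢxᵢ:
  cyclohexane: x = 0.1453, y = 0.4985
  ethylbenzene: x = 0.4117, y = 0.3088
  p-xylene: x = 0.1413, y = 0.0721
  n-nonane: x = 0.3017, y = 0.1207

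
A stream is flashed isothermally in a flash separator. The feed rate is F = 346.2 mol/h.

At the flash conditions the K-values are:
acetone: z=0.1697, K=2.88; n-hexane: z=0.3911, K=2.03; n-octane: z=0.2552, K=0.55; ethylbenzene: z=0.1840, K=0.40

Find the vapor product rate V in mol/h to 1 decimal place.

Newton–Raphson from ψ = 0.5:
  ψ = 0.5000: g = 0.12445, g' = -0.5614 → ψ = 0.7217
  ψ = 0.7217: g = 0.00165, g' = -0.5639 → ψ = 0.7246
Converged at ψ = 0.7246.
Then V = ψ·F = 0.7246·346.2 = 250.9 mol/h and L = F − V = 95.3 mol/h.

V = 250.9 mol/h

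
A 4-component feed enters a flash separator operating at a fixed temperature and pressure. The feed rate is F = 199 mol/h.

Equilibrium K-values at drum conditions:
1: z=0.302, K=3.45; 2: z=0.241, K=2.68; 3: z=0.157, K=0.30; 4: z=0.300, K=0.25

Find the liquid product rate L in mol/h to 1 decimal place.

L = 95.6 mol/h

Material balance + equilibrium reduce to Σ zᵢ(Kᵢ−1)/(1+β(Kᵢ−1)) = 0.
Feasibility: ΣzᵢKᵢ = 1.810, Σzᵢ/Kᵢ = 1.901 — both > 1, two phases present.
Newton–Raphson from β = 0.39:
  β = 0.390: g = 0.1538, g' = -1.205 → β = 0.518
  β = 0.518: g = 0.0026, g' = -1.187 → β = 0.520
Converged at β = 0.520.
Then V = β·F = 0.5198·199 = 103.4 mol/h and L = F − V = 95.6 mol/h.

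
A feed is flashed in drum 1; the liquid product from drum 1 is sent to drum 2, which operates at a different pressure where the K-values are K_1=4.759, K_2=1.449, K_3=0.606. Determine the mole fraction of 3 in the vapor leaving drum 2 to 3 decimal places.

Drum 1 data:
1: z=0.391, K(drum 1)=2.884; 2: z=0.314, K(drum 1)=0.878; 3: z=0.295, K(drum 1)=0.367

y_3 (drum 2) = 0.429

Drum 1:
Rachford–Rice: g(ψ₁) = Σ zᵢ(Kᵢ−1)/(1+ψ₁(Kᵢ−1)) = 0.
Check two-phase: ΣzᵢKᵢ = 1.512 > 1 and Σzᵢ/Kᵢ = 1.297 > 1, so g(0) = 0.512 > 0 and g(1) = -0.297 < 0.
Newton iteration, ψ₁⁰ = 0.6:
  ψ₁ = 0.600: g = 0.0034, g' = -0.619 → ψ₁ = 0.605
Converged at ψ₁ = 0.605.
Drum-1 compositions:
  1: x = 0.183, y = 0.527
  2: x = 0.339, y = 0.298
  3: x = 0.478, y = 0.176
Drum-2 feed = drum-1 liquid: z₂ = (0.1827, 0.3390, 0.4783).
Drum 2:
Newton–Raphson from ψ₂ = 0.5:
  ψ₂ = 0.500: g = 0.1281, g' = -0.472 → ψ₂ = 0.771
  ψ₂ = 0.771: g = 0.0184, g' = -0.361 → ψ₂ = 0.822
  ψ₂ = 0.822: g = 0.0002, g' = -0.353 → ψ₂ = 0.823
Converged at ψ₂ = 0.823.
  1: x = 0.045, y = 0.212
  2: x = 0.248, y = 0.359
  3: x = 0.708, y = 0.429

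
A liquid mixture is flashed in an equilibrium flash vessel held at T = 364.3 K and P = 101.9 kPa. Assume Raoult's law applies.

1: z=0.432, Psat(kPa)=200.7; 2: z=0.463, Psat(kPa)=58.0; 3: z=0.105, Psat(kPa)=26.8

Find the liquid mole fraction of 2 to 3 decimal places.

x_2 = 0.529

Raoult's law: Kᵢ = Pᵢˢᵃᵗ/P = Pᵢˢᵃᵗ/101.9.
  K_1 = 200.7/101.9 = 1.96958, K_2 = 58.0/101.9 = 0.56919, K_3 = 26.8/101.9 = 0.26300
Material balance + equilibrium reduce to Σ zᵢ(Kᵢ−1)/(1+V/F(Kᵢ−1)) = 0.
Feasibility: ΣzᵢKᵢ = 1.142, Σzᵢ/Kᵢ = 1.432 — both > 1, two phases present.
Newton iteration, V/F⁰ = 0.31:
  V/F = 0.310: g = -0.0085, g' = -0.450 → V/F = 0.291
Converged at V/F = 0.291.
Compositions from xᵢ = zᵢ/(1+V/F(Kᵢ−1)), yᵢ = Kᵢxᵢ:
  1: x = 0.337, y = 0.663
  2: x = 0.529, y = 0.301
  3: x = 0.134, y = 0.035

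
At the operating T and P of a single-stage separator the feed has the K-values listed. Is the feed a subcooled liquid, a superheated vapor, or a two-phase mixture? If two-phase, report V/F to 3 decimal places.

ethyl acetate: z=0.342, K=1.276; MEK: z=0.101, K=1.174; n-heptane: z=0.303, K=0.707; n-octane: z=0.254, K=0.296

ΣzᵢKᵢ = 0.844; Σzᵢ/Kᵢ = 1.641.
Since ΣzᵢKᵢ < 1 the mixture is below its bubble point — single liquid phase.

subcooled liquid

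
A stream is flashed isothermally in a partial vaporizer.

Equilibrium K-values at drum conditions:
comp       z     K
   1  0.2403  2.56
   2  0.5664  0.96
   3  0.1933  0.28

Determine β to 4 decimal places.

Material balance + equilibrium reduce to Σ zᵢ(Kᵢ−1)/(1+β(Kᵢ−1)) = 0.
Feasibility: ΣzᵢKᵢ = 1.2130, Σzᵢ/Kᵢ = 1.3742 — both > 1, two phases present.
Newton iteration, β⁰ = 0.51:
  β = 0.5100: g = -0.03429, g' = -0.4326 → β = 0.4307
  β = 0.4307: g = -0.00058, g' = -0.4207 → β = 0.4293
Converged at β = 0.4293.

β = 0.4293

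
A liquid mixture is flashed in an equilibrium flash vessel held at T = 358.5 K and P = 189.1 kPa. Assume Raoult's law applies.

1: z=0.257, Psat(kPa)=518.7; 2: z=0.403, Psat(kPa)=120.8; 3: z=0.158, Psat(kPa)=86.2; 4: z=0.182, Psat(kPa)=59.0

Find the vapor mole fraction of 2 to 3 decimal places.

Raoult's law: Kᵢ = Pᵢˢᵃᵗ/P = Pᵢˢᵃᵗ/189.1.
  K_1 = 518.7/189.1 = 2.74299, K_2 = 120.8/189.1 = 0.63882, K_3 = 86.2/189.1 = 0.45584, K_4 = 59.0/189.1 = 0.31200
Material balance + equilibrium reduce to Σ zᵢ(Kᵢ−1)/(1+V/F(Kᵢ−1)) = 0.
Feasibility: ΣzᵢKᵢ = 1.091, Σzᵢ/Kᵢ = 1.654 — both > 1, two phases present.
Newton–Raphson from V/F = 0.32:
  V/F = 0.320: g = -0.1417, g' = -0.599 → V/F = 0.084
  V/F = 0.084: g = 0.0180, g' = -0.799 → V/F = 0.106
  V/F = 0.106: g = 0.0004, g' = -0.766 → V/F = 0.107
Converged at V/F = 0.107.
Compositions from xᵢ = zᵢ/(1+V/F(Kᵢ−1)), yᵢ = Kᵢxᵢ:
  1: x = 0.217, y = 0.595
  2: x = 0.419, y = 0.268
  3: x = 0.168, y = 0.076
  4: x = 0.196, y = 0.061

y_2 = 0.268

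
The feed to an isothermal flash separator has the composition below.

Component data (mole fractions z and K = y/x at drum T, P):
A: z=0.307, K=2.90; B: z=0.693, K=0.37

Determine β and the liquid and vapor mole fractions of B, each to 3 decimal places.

Rachford–Rice: g(β) = Σ zᵢ(Kᵢ−1)/(1+β(Kᵢ−1)) = 0.
Check two-phase: ΣzᵢKᵢ = 1.147 > 1 and Σzᵢ/Kᵢ = 1.979 > 1, so g(0) = 0.147 > 0 and g(1) = -0.979 < 0.
Newton–Raphson from β = 0.5:
  β = 0.500: g = -0.3382, g' = -0.878 → β = 0.115
  β = 0.115: g = 0.0084, g' = -1.067 → β = 0.123
Converged at β = 0.123.
Compositions from xᵢ = zᵢ/(1+β(Kᵢ−1)), yᵢ = Kᵢxᵢ:
  A: x = 0.249, y = 0.722
  B: x = 0.751, y = 0.278

β = 0.123, x_B = 0.751, y_B = 0.278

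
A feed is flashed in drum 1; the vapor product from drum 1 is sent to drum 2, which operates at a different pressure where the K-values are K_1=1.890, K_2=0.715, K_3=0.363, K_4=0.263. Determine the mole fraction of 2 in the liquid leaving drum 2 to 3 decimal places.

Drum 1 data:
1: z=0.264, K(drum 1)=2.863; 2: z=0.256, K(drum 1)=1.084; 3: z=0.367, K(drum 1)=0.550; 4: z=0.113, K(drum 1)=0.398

Drum 1:
Rachford–Rice: g(ψ₁) = Σ zᵢ(Kᵢ−1)/(1+ψ₁(Kᵢ−1)) = 0.
Feasibility: ΣzᵢKᵢ = 1.280, Σzᵢ/Kᵢ = 1.280 — both > 1, two phases present.
Newton–Raphson from ψ₁ = 0.59:
  ψ₁ = 0.590: g = -0.0756, g' = -0.446 → ψ₁ = 0.421
  ψ₁ = 0.421: g = 0.0018, g' = -0.476 → ψ₁ = 0.424
Converged at ψ₁ = 0.424.
Drum-1 compositions:
  1: x = 0.147, y = 0.422
  2: x = 0.247, y = 0.268
  3: x = 0.454, y = 0.249
  4: x = 0.152, y = 0.060
Drum-2 feed = drum-1 vapor: z₂ = (0.4222, 0.2680, 0.2495, 0.0604).
Drum 2:
Material balance + equilibrium reduce to Σ zᵢ(Kᵢ−1)/(1+ψ₂(Kᵢ−1)) = 0.
Feasibility: ΣzᵢKᵢ = 1.096, Σzᵢ/Kᵢ = 1.515 — both > 1, two phases present.
Iterate (Newton) starting at ψ₂ = 0.5:
  ψ₂ = 0.500: g = -0.1327, g' = -0.490 → ψ₂ = 0.229
  ψ₂ = 0.229: g = -0.0093, g' = -0.442 → ψ₂ = 0.208
Converged at ψ₂ = 0.208.
  1: x = 0.356, y = 0.673
  2: x = 0.285, y = 0.204
  3: x = 0.288, y = 0.104
  4: x = 0.071, y = 0.019

x_2 (drum 2) = 0.285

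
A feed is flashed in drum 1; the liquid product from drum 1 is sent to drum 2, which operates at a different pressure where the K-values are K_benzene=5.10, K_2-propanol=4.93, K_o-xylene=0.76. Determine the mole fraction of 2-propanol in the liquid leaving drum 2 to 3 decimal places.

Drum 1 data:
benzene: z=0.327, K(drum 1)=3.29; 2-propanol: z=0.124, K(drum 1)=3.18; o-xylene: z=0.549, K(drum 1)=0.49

Drum 1:
Rachford–Rice: g(ψ₁) = Σ zᵢ(Kᵢ−1)/(1+ψ₁(Kᵢ−1)) = 0.
Feasibility: ΣzᵢKᵢ = 1.739, Σzᵢ/Kᵢ = 1.259 — both > 1, two phases present.
Newton iteration, ψ₁⁰ = 0.61:
  ψ₁ = 0.610: g = 0.0220, g' = -0.708 → ψ₁ = 0.641
Converged at ψ₁ = 0.641.
Drum-1 compositions:
  benzene: x = 0.132, y = 0.436
  2-propanol: x = 0.052, y = 0.164
  o-xylene: x = 0.816, y = 0.400
Drum-2 feed = drum-1 liquid: z₂ = (0.1325, 0.0517, 0.8158).
Drum 2:
Rachford–Rice: g(ψ₂) = Σ zᵢ(Kᵢ−1)/(1+ψ₂(Kᵢ−1)) = 0.
g(0) = ΣzᵢKᵢ − 1 = 0.551 and g(1) = 1 − Σzᵢ/Kᵢ = -0.110, so a root lies in (0, 1).
Newton iteration, ψ₂⁰ = 0.5:
  ψ₂ = 0.500: g = 0.0241, g' = -0.391 → ψ₂ = 0.562
  ψ₂ = 0.562: g = 0.0015, g' = -0.345 → ψ₂ = 0.566
Converged at ψ₂ = 0.566.
  benzene: x = 0.040, y = 0.203
  2-propanol: x = 0.016, y = 0.079
  o-xylene: x = 0.944, y = 0.717

x_2-propanol (drum 2) = 0.016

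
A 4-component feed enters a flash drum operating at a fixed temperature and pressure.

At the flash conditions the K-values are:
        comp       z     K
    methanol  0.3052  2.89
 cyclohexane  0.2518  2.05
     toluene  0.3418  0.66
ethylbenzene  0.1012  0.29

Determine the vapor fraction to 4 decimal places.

ψ = 0.8750

Rachford–Rice: g(ψ) = Σ zᵢ(Kᵢ−1)/(1+ψ(Kᵢ−1)) = 0.
g(0) = ΣzᵢKᵢ − 1 = 0.6532 and g(1) = 1 − Σzᵢ/Kᵢ = -0.0953, so a root lies in (0, 1).
Iterate (Newton) starting at ψ = 0.5:
  ψ = 0.5000: g = 0.21853, g' = -0.5875 → ψ = 0.8719
  ψ = 0.8719: g = 0.00205, g' = -0.6625 → ψ = 0.8750
Converged at ψ = 0.8750.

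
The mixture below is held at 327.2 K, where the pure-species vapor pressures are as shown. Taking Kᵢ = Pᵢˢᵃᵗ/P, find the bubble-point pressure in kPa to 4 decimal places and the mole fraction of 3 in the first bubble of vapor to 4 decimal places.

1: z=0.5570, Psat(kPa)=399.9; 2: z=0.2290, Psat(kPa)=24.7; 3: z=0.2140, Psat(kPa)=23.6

At the bubble point ψ → 0, so ΣzᵢKᵢ = 1 with Kᵢ = Pᵢˢᵃᵗ/P ⇒ P = ΣzᵢPᵢˢᵃᵗ.
P = 0.5570·399.9 + 0.2290·24.7 + 0.2140·23.6 = 233.4510 kPa
yᵢ = zᵢPᵢˢᵃᵗ/P ⇒ y_3 = 0.2140·23.6/233.4510 = 0.0216

Pbub = 233.4510 kPa, y_3 = 0.0216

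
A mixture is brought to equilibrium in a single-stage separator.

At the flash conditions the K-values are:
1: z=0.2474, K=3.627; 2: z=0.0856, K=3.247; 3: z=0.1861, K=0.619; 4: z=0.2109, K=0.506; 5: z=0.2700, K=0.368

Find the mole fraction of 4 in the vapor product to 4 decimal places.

y_4 = 0.1308

Newton iteration, β⁰ = 0.38:
  β = 0.3800: g = -0.00675, g' = -0.8551 → β = 0.3721
Converged at β = 0.3721.
Compositions from xᵢ = zᵢ/(1+β(Kᵢ−1)), yᵢ = Kᵢxᵢ:
  1: x = 0.1251, y = 0.4537
  2: x = 0.0466, y = 0.1514
  3: x = 0.2168, y = 0.1342
  4: x = 0.2584, y = 0.1308
  5: x = 0.3530, y = 0.1299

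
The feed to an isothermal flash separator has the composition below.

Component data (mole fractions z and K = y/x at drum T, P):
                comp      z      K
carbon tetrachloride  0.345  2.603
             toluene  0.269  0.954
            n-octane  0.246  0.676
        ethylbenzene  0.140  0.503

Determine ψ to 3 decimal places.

Material balance + equilibrium reduce to Σ zᵢ(Kᵢ−1)/(1+ψ(Kᵢ−1)) = 0.
Check two-phase: ΣzᵢKᵢ = 1.391 > 1 and Σzᵢ/Kᵢ = 1.057 > 1, so g(0) = 0.391 > 0 and g(1) = -0.057 < 0.
Iterate (Newton) starting at ψ = 0.5:
  ψ = 0.500: g = 0.1066, g' = -0.372 → ψ = 0.787
  ψ = 0.787: g = 0.0105, g' = -0.314 → ψ = 0.820
Converged at ψ = 0.820.

ψ = 0.820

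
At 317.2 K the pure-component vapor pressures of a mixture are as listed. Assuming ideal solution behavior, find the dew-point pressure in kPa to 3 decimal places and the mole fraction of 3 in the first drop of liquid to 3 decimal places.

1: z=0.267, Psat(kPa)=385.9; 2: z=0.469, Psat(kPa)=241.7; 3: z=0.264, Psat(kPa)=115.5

At the dew point ψ → 1, so Σzᵢ/Kᵢ = 1 with Kᵢ = Pᵢˢᵃᵗ/P ⇒ 1/P = Σzᵢ/Pᵢˢᵃᵗ.
1/P = 0.267/385.9 + 0.469/241.7 + 0.264/115.5 = 0.004918 ⇒ P = 203.334 kPa
xᵢ = zᵢP/Pᵢˢᵃᵗ ⇒ x_3 = 0.264·203.334/115.5 = 0.465

Pdew = 203.334 kPa, x_3 = 0.465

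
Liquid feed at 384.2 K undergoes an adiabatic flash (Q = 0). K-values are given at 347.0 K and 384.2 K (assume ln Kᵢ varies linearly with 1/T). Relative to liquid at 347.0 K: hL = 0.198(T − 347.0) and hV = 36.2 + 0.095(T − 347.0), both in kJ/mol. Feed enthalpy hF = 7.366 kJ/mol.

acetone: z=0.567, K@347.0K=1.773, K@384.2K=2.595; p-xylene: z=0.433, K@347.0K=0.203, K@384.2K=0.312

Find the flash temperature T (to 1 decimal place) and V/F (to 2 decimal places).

T = 349.5 K, V/F = 0.19

Adiabatic flash: solve Rachford–Rice at each trial T, then check hF = ψ·hV(T) + (1−ψ)·hL(T).
  T = 347.0 K: K = (1.773, 0.203), RR gives ψ = 0.151, H_out = 5.476 kJ/mol
  T = 384.2 K: K = (2.595, 0.312), RR gives ψ = 0.553, H_out = 25.254 kJ/mol
  T = 365.6 K: K = (2.166, 0.254), RR gives ψ = 0.389, H_out = 17.023 kJ/mol
  T = 356.3 K: K = (1.965, 0.228), RR gives ψ = 0.286, H_out = 11.905 kJ/mol
  T = 351.6 K: K = (1.867, 0.215), RR gives ψ = 0.223, H_out = 8.870 kJ/mol
  T = 349.3 K: K = (1.820, 0.209), RR gives ψ = 0.188, H_out = 7.234 kJ/mol
Linear interpolation between T = 349.3 (H_out = 7.234) and T = 351.6 (H_out = 8.870) on hF = 7.366 gives T ≈ 349.5 K, at which ψ = 0.19.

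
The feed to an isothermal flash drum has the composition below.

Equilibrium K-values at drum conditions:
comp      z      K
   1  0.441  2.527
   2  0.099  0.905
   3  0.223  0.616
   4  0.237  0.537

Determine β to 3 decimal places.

Newton–Raphson from β = 0.56:
  β = 0.560: g = 0.0958, g' = -0.446 → β = 0.775
  β = 0.775: g = 0.0052, g' = -0.407 → β = 0.788
Converged at β = 0.788.

β = 0.788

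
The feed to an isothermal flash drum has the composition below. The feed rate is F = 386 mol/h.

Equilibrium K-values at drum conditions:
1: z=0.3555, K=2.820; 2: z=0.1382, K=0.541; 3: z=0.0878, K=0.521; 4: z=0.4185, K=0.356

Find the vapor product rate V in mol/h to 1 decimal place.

V = 98.3 mol/h

Iterate (Newton) starting at ψ = 0.5:
  ψ = 0.5000: g = -0.19639, g' = -0.7842 → ψ = 0.2496
  ψ = 0.2496: g = 0.00438, g' = -0.8664 → ψ = 0.2546
Converged at ψ = 0.2546.
Then V = ψ·F = 0.2546·386 = 98.3 mol/h and L = F − V = 287.7 mol/h.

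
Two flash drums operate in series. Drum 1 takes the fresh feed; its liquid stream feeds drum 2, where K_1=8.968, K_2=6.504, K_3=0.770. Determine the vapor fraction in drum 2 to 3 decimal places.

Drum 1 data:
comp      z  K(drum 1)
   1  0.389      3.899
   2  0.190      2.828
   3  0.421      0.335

V/F (drum 2) = 0.804

Drum 1:
Rachford–Rice: g(ψ₁) = Σ zᵢ(Kᵢ−1)/(1+ψ₁(Kᵢ−1)) = 0.
Check two-phase: ΣzᵢKᵢ = 2.195 > 1 and Σzᵢ/Kᵢ = 1.424 > 1, so g(0) = 1.195 > 0 and g(1) = -0.424 < 0.
Newton iteration, ψ₁⁰ = 0.5:
  ψ₁ = 0.500: g = 0.2224, g' = -1.136 → ψ₁ = 0.696
  ψ₁ = 0.696: g = 0.0056, g' = -1.127 → ψ₁ = 0.701
Converged at ψ₁ = 0.701.
Drum-1 compositions:
  1: x = 0.128, y = 0.500
  2: x = 0.083, y = 0.236
  3: x = 0.788, y = 0.264
Drum-2 feed = drum-1 liquid: z₂ = (0.1283, 0.0833, 0.7884).
Drum 2:
Rachford–Rice: g(ψ₂) = Σ zᵢ(Kᵢ−1)/(1+ψ₂(Kᵢ−1)) = 0.
Check two-phase: ΣzᵢKᵢ = 2.300 > 1 and Σzᵢ/Kᵢ = 1.051 > 1, so g(0) = 1.300 > 0 and g(1) = -0.051 < 0.
Newton iteration, ψ₂⁰ = 0.56:
  ψ₂ = 0.560: g = 0.0914, g' = -0.479 → ψ₂ = 0.751
  ψ₂ = 0.751: g = 0.0167, g' = -0.324 → ψ₂ = 0.802
  ψ₂ = 0.802: g = 0.0007, g' = -0.298 → ψ₂ = 0.804
Converged at ψ₂ = 0.804.
  1: x = 0.017, y = 0.155
  2: x = 0.015, y = 0.100
  3: x = 0.967, y = 0.745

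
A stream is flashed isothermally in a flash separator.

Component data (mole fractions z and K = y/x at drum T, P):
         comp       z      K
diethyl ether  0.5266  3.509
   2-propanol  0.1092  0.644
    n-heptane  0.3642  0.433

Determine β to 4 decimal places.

Let β = V/F and solve Σ zᵢ(Kᵢ−1)/(1+β(Kᵢ−1)) = 0.
Feasibility: ΣzᵢKᵢ = 2.0759, Σzᵢ/Kᵢ = 1.1607 — both > 1, two phases present.
Newton–Raphson from β = 0.5:
  β = 0.5000: g = 0.25054, g' = -0.9008 → β = 0.7781
  β = 0.7781: g = 0.02420, g' = -0.7818 → β = 0.8091
  β = 0.8091: g = -0.00009, g' = -0.7881 → β = 0.8090
Converged at β = 0.8090.

β = 0.8090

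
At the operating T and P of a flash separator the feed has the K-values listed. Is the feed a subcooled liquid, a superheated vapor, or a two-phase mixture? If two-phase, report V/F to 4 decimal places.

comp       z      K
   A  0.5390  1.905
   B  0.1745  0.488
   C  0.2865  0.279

ΣzᵢKᵢ = 1.1919; Σzᵢ/Kᵢ = 1.6674.
Both exceed 1, so a two-phase solution exists.
Material balance + equilibrium reduce to Σ zᵢ(Kᵢ−1)/(1+ψ(Kᵢ−1)) = 0.
Iterate (Newton) starting at ψ = 0.51:
  ψ = 0.5100: g = -0.11386, g' = -0.6630 → ψ = 0.3383
  ψ = 0.3383: g = -0.00778, g' = -0.5862 → ψ = 0.3250
  ψ = 0.3250: g = -0.00002, g' = -0.5835 → ψ = 0.3249
Converged at ψ = 0.3249.

two-phase, V/F = 0.3249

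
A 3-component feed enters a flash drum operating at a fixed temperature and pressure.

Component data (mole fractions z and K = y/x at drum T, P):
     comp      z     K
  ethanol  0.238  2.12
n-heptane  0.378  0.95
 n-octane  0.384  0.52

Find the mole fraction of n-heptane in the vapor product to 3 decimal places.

y_n-heptane = 0.362

Material balance + equilibrium reduce to Σ zᵢ(Kᵢ−1)/(1+V/F(Kᵢ−1)) = 0.
Check two-phase: ΣzᵢKᵢ = 1.063 > 1 and Σzᵢ/Kᵢ = 1.249 > 1, so g(0) = 0.063 > 0 and g(1) = -0.249 < 0.
Newton–Raphson from V/F = 0.5:
  V/F = 0.500: g = -0.0910, g' = -0.277 → V/F = 0.171
  V/F = 0.171: g = 0.0038, g' = -0.316 → V/F = 0.183
Converged at V/F = 0.183.
Compositions from xᵢ = zᵢ/(1+V/F(Kᵢ−1)), yᵢ = Kᵢxᵢ:
  ethanol: x = 0.197, y = 0.419
  n-heptane: x = 0.381, y = 0.362
  n-octane: x = 0.421, y = 0.219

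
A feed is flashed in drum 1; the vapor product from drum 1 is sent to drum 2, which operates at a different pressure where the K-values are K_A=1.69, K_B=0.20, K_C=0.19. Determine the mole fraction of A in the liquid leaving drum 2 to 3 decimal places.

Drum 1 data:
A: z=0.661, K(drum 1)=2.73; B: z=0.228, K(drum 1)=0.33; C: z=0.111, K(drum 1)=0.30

Drum 1:
Material balance + equilibrium reduce to Σ zᵢ(Kᵢ−1)/(1+ψ₁(Kᵢ−1)) = 0.
Feasibility: ΣzᵢKᵢ = 1.913, Σzᵢ/Kᵢ = 1.303 — both > 1, two phases present.
Newton–Raphson from ψ₁ = 0.5:
  ψ₁ = 0.500: g = 0.2639, g' = -0.929 → ψ₁ = 0.784
  ψ₁ = 0.784: g = -0.0088, g' = -1.078 → ψ₁ = 0.776
Converged at ψ₁ = 0.776.
Drum-1 compositions:
  A: x = 0.282, y = 0.770
  B: x = 0.475, y = 0.157
  C: x = 0.243, y = 0.073
Drum-2 feed = drum-1 vapor: z₂ = (0.7704, 0.1567, 0.0729).
Drum 2:
Material balance + equilibrium reduce to Σ zᵢ(Kᵢ−1)/(1+ψ₂(Kᵢ−1)) = 0.
Check two-phase: ΣzᵢKᵢ = 1.347 > 1 and Σzᵢ/Kᵢ = 1.623 > 1, so g(0) = 0.347 > 0 and g(1) = -0.623 < 0.
Newton–Raphson from ψ₂ = 0.5:
  ψ₂ = 0.500: g = 0.0871, g' = -0.616 → ψ₂ = 0.641
  ψ₂ = 0.641: g = -0.0117, g' = -0.806 → ψ₂ = 0.627
  ψ₂ = 0.627: g = -0.0002, g' = -0.779 → ψ₂ = 0.626
Converged at ψ₂ = 0.626.
  A: x = 0.538, y = 0.909
  B: x = 0.314, y = 0.063
  C: x = 0.148, y = 0.028

x_A (drum 2) = 0.538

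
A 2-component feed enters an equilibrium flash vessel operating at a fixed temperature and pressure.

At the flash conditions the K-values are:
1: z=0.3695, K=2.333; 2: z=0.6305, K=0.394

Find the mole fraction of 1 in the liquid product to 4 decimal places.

x_1 = 0.3125

Material balance + equilibrium reduce to Σ zᵢ(Kᵢ−1)/(1+ψ(Kᵢ−1)) = 0.
Check two-phase: ΣzᵢKᵢ = 1.1105 > 1 and Σzᵢ/Kᵢ = 1.7586 > 1, so g(0) = 0.1105 > 0 and g(1) = -0.7586 < 0.
Iterate (Newton) starting at ψ = 0.5:
  ψ = 0.5000: g = -0.25263, g' = -0.7130 → ψ = 0.1457
  ψ = 0.1457: g = -0.00664, g' = -0.7389 → ψ = 0.1367
Converged at ψ = 0.1367.
Compositions from xᵢ = zᵢ/(1+ψ(Kᵢ−1)), yᵢ = Kᵢxᵢ:
  1: x = 0.3125, y = 0.7291
  2: x = 0.6875, y = 0.2709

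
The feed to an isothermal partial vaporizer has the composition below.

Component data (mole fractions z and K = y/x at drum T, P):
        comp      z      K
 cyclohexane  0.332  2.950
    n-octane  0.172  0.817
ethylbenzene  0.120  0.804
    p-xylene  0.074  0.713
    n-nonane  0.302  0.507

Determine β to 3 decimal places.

Rachford–Rice: g(β) = Σ zᵢ(Kᵢ−1)/(1+β(Kᵢ−1)) = 0.
g(0) = ΣzᵢKᵢ − 1 = 0.422 and g(1) = 1 − Σzᵢ/Kᵢ = -0.172, so a root lies in (0, 1).
Newton–Raphson from β = 0.31:
  β = 0.310: g = 0.1460, g' = -0.612 → β = 0.549
  β = 0.549: g = 0.0221, g' = -0.454 → β = 0.597
  β = 0.597: g = 0.0004, g' = -0.439 → β = 0.598
Converged at β = 0.598.

β = 0.598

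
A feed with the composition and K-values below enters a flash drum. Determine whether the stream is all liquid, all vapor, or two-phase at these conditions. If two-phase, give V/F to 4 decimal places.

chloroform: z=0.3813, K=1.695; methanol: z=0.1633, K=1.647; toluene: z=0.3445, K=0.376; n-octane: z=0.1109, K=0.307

ΣzᵢKᵢ = 1.0788; Σzᵢ/Kᵢ = 1.6016.
Both exceed 1, so a two-phase solution exists.
Let ψ = V/F and solve Σ zᵢ(Kᵢ−1)/(1+ψ(Kᵢ−1)) = 0.
Iterate (Newton) starting at ψ = 0.65:
  ψ = 0.6500: g = -0.24459, g' = -0.6773 → ψ = 0.2889
  ψ = 0.2889: g = -0.04861, g' = -0.4591 → ψ = 0.1830
  ψ = 0.1830: g = -0.00112, g' = -0.4404 → ψ = 0.1804
Converged at ψ = 0.1804.

two-phase, V/F = 0.1804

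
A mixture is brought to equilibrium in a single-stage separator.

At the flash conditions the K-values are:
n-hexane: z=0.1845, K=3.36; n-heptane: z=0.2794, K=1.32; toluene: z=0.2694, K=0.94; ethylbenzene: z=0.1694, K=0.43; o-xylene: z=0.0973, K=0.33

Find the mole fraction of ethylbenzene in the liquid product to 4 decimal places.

Material balance + equilibrium reduce to Σ zᵢ(Kᵢ−1)/(1+V/F(Kᵢ−1)) = 0.
Check two-phase: ΣzᵢKᵢ = 1.3469 > 1 and Σzᵢ/Kᵢ = 1.2420 > 1, so g(0) = 0.3469 > 0 and g(1) = -0.2420 < 0.
Iterate (Newton) starting at V/F = 0.6:
  V/F = 0.6000: g = -0.01730, g' = -0.4465 → V/F = 0.5613
  V/F = 0.5613: g = -0.00008, g' = -0.4430 → V/F = 0.5611
Converged at V/F = 0.5611.
Compositions from xᵢ = zᵢ/(1+V/F(Kᵢ−1)), yᵢ = Kᵢxᵢ:
  n-hexane: x = 0.0794, y = 0.2667
  n-heptane: x = 0.2369, y = 0.3127
  toluene: x = 0.2788, y = 0.2621
  ethylbenzene: x = 0.2490, y = 0.1071
  o-xylene: x = 0.1559, y = 0.0515

x_ethylbenzene = 0.2490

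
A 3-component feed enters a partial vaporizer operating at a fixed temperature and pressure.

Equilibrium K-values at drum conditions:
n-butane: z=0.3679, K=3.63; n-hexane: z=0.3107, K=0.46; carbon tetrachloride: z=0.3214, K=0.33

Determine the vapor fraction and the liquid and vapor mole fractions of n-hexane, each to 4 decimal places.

Rachford–Rice: g(ψ) = Σ zᵢ(Kᵢ−1)/(1+ψ(Kᵢ−1)) = 0.
Check two-phase: ΣzᵢKᵢ = 1.5845 > 1 and Σzᵢ/Kᵢ = 1.7507 > 1, so g(0) = 0.5845 > 0 and g(1) = -0.7507 < 0.
Newton–Raphson from ψ = 0.5:
  ψ = 0.5000: g = -0.13569, g' = -0.9711 → ψ = 0.3603
  ψ = 0.3603: g = 0.00467, g' = -1.0613 → ψ = 0.3647
Converged at ψ = 0.3647.
Compositions from xᵢ = zᵢ/(1+ψ(Kᵢ−1)), yᵢ = Kᵢxᵢ:
  n-butane: x = 0.1878, y = 0.6817
  n-hexane: x = 0.3869, y = 0.1780
  carbon tetrachloride: x = 0.4253, y = 0.1404

ψ = 0.3647, x_n-hexane = 0.3869, y_n-hexane = 0.1780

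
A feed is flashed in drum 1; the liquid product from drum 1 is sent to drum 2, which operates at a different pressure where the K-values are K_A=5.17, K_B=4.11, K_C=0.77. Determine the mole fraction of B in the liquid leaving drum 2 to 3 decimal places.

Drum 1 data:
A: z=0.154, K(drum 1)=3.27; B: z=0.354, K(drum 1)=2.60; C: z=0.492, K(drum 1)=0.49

Drum 1:
Newton iteration, ψ₁⁰ = 0.51:
  ψ₁ = 0.510: g = 0.1348, g' = -0.679 → ψ₁ = 0.709
  ψ₁ = 0.709: g = 0.0066, g' = -0.629 → ψ₁ = 0.719
Converged at ψ₁ = 0.719.
Drum-1 compositions:
  A: x = 0.059, y = 0.191
  B: x = 0.165, y = 0.428
  C: x = 0.777, y = 0.381
Drum-2 feed = drum-1 liquid: z₂ = (0.0585, 0.1646, 0.7769).
Drum 2:
Rachford–Rice: g(ψ₂) = Σ zᵢ(Kᵢ−1)/(1+ψ₂(Kᵢ−1)) = 0.
g(0) = ΣzᵢKᵢ − 1 = 0.577 and g(1) = 1 − Σzᵢ/Kᵢ = -0.060, so a root lies in (0, 1).
Iterate (Newton) starting at ψ₂ = 0.5:
  ψ₂ = 0.500: g = 0.0776, g' = -0.403 → ψ₂ = 0.692
  ψ₂ = 0.692: g = 0.0126, g' = -0.286 → ψ₂ = 0.736
  ψ₂ = 0.736: g = 0.0004, g' = -0.268 → ψ₂ = 0.738
Converged at ψ₂ = 0.738.
  A: x = 0.014, y = 0.074
  B: x = 0.050, y = 0.205
  C: x = 0.936, y = 0.720

x_B (drum 2) = 0.050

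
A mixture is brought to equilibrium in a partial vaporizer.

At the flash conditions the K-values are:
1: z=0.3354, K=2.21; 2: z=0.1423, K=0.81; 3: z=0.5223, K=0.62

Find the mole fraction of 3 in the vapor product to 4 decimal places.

Let ψ = V/F and solve Σ zᵢ(Kᵢ−1)/(1+ψ(Kᵢ−1)) = 0.
Feasibility: ΣzᵢKᵢ = 1.1803, Σzᵢ/Kᵢ = 1.1699 — both > 1, two phases present.
Newton iteration, ψ⁰ = 0.4:
  ψ = 0.4000: g = 0.01016, g' = -0.3339 → ψ = 0.4304
  ψ = 0.4304: g = 0.00012, g' = -0.3262 → ψ = 0.4308
Converged at ψ = 0.4308.
Compositions from xᵢ = zᵢ/(1+ψ(Kᵢ−1)), yᵢ = Kᵢxᵢ:
  1: x = 0.2205, y = 0.4872
  2: x = 0.1550, y = 0.1255
  3: x = 0.6245, y = 0.3872

y_3 = 0.3872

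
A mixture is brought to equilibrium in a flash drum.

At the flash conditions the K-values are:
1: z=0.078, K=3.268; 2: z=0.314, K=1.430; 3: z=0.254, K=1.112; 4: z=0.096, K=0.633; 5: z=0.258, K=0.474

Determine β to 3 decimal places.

Material balance + equilibrium reduce to Σ zᵢ(Kᵢ−1)/(1+β(Kᵢ−1)) = 0.
Feasibility: ΣzᵢKᵢ = 1.169, Σzᵢ/Kᵢ = 1.168 — both > 1, two phases present.
Newton iteration, β⁰ = 0.31:
  β = 0.310: g = 0.0486, g' = -0.305 → β = 0.469
  β = 0.469: g = 0.0023, g' = -0.282 → β = 0.478
Converged at β = 0.478.

β = 0.478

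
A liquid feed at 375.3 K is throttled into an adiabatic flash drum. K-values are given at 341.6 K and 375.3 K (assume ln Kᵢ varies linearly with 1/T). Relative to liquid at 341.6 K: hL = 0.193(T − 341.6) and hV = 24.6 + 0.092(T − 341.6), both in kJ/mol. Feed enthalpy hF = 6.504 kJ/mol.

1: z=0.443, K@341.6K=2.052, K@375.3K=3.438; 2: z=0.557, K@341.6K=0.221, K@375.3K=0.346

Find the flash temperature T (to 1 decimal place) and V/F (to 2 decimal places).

Adiabatic flash: solve Rachford–Rice at each trial T, then check hF = ψ·hV(T) + (1−ψ)·hL(T).
  T = 341.6 K: K = (2.052, 0.221), RR gives ψ = 0.039, H_out = 0.965 kJ/mol
  T = 375.3 K: K = (3.438, 0.346), RR gives ψ = 0.449, H_out = 16.019 kJ/mol
  T = 358.5 K: K = (2.691, 0.280), RR gives ψ = 0.285, H_out = 9.797 kJ/mol
  T = 350.1 K: K = (2.359, 0.249), RR gives ψ = 0.180, H_out = 5.925 kJ/mol
  T = 354.3 K: K = (2.521, 0.264), RR gives ψ = 0.236, H_out = 7.955 kJ/mol
  T = 352.2 K: K = (2.439, 0.257), RR gives ψ = 0.209, H_out = 6.967 kJ/mol
Linear interpolation between T = 350.1 (H_out = 5.925) and T = 352.2 (H_out = 6.967) on hF = 6.504 gives T ≈ 351.3 K, at which ψ = 0.20.

T = 351.3 K, V/F = 0.20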